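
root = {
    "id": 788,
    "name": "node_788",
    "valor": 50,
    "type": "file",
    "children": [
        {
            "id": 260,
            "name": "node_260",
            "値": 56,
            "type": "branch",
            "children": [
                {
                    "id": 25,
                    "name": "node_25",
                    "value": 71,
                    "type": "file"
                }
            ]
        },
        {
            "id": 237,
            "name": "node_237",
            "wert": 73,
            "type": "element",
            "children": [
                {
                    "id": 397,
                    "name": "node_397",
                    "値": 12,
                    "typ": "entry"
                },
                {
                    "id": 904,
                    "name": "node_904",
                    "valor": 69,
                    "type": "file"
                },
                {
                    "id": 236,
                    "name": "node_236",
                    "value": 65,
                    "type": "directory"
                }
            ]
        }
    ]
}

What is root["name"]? "node_788"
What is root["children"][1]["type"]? "element"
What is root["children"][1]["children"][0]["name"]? "node_397"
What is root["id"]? 788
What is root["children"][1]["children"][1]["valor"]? 69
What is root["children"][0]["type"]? "branch"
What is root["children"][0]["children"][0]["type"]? "file"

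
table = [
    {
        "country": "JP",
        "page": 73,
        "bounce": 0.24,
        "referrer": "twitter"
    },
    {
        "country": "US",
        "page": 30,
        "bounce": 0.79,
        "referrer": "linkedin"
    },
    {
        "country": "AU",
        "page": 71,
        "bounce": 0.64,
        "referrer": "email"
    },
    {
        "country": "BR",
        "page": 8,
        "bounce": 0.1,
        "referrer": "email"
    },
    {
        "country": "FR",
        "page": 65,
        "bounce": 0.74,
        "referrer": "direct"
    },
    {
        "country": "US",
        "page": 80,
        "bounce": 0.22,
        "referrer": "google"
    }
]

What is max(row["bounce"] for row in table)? 0.79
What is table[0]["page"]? 73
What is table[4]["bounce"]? 0.74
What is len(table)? 6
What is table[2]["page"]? 71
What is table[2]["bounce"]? 0.64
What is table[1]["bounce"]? 0.79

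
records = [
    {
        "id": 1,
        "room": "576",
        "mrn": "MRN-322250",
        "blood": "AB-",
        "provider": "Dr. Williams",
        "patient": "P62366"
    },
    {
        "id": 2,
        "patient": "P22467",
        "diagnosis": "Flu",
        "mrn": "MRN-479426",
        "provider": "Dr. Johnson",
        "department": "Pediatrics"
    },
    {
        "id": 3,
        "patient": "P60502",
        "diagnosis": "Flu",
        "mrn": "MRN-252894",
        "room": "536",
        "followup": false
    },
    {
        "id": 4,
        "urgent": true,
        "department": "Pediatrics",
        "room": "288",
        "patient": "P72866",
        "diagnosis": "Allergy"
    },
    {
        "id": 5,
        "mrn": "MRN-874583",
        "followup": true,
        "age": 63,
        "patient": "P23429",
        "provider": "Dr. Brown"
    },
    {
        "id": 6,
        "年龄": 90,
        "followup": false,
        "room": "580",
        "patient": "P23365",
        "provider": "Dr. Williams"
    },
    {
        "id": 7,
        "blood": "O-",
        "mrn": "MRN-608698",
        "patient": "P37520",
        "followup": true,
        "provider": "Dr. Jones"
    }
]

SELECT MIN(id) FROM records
1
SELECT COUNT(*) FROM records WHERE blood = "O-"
1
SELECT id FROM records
[1, 2, 3, 4, 5, 6, 7]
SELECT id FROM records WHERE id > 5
[6, 7]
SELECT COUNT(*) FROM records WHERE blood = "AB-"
1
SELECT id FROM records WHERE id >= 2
[2, 3, 4, 5, 6, 7]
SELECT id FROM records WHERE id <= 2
[1, 2]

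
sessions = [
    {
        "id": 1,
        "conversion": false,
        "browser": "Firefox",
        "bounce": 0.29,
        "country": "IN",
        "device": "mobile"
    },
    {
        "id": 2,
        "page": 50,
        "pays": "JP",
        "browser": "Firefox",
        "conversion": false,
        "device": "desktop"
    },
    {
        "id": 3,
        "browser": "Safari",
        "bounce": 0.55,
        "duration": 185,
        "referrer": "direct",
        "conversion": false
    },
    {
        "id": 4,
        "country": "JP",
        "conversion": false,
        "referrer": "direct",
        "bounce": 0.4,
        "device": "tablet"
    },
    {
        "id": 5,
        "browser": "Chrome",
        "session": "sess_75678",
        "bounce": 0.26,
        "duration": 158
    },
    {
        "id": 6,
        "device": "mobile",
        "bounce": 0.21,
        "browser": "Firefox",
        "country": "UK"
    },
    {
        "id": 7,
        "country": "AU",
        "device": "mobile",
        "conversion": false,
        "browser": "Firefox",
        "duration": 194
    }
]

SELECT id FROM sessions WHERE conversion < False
[]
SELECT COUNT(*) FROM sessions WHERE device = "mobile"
3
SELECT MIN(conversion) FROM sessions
False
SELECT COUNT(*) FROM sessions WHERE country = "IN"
1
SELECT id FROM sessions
[1, 2, 3, 4, 5, 6, 7]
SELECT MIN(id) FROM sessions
1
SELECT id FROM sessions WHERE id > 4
[5, 6, 7]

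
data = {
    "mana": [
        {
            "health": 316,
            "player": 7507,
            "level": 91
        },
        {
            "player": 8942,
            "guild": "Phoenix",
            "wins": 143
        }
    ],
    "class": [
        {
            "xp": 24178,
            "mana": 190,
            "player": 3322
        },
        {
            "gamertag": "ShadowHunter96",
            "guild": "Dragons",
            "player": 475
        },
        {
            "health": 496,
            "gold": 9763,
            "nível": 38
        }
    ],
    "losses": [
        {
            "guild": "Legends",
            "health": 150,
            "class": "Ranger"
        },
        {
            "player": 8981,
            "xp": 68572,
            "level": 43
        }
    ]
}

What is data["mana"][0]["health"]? 316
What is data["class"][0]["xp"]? 24178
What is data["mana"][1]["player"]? 8942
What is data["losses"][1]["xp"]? 68572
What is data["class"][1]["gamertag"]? "ShadowHunter96"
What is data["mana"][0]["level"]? 91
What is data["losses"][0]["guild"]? "Legends"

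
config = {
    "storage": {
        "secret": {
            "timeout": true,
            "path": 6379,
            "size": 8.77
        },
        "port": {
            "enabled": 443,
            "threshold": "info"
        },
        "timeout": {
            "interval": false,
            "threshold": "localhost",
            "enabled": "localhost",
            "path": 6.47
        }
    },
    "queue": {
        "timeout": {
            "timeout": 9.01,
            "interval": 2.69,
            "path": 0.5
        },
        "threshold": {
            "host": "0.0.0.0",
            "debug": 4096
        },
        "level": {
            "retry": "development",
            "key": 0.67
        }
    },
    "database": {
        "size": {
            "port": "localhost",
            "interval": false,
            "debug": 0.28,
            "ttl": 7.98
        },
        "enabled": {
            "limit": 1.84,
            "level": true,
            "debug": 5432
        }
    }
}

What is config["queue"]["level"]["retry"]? "development"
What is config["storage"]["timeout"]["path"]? 6.47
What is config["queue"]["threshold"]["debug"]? 4096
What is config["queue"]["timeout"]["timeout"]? 9.01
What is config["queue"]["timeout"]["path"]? 0.5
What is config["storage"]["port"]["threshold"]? "info"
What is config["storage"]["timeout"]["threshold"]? "localhost"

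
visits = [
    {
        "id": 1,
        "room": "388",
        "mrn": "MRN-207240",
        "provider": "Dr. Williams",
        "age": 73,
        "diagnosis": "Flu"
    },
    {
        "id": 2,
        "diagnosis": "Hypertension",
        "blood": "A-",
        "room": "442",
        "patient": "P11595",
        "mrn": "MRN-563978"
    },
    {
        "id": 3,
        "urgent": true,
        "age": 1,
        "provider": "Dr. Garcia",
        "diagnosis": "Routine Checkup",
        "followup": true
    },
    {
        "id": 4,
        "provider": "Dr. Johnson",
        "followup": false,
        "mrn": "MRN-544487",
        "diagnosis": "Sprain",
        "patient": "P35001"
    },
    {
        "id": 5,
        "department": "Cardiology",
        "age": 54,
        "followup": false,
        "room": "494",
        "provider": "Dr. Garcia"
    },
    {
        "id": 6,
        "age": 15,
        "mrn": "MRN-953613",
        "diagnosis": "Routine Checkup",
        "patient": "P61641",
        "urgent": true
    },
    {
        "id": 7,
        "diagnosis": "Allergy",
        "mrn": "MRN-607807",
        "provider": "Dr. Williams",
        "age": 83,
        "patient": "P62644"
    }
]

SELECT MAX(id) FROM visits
7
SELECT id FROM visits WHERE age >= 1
[1, 3, 5, 6, 7]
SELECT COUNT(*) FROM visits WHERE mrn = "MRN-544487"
1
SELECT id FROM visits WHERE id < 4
[1, 2, 3]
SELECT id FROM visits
[1, 2, 3, 4, 5, 6, 7]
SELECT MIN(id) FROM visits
1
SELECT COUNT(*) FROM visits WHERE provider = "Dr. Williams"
2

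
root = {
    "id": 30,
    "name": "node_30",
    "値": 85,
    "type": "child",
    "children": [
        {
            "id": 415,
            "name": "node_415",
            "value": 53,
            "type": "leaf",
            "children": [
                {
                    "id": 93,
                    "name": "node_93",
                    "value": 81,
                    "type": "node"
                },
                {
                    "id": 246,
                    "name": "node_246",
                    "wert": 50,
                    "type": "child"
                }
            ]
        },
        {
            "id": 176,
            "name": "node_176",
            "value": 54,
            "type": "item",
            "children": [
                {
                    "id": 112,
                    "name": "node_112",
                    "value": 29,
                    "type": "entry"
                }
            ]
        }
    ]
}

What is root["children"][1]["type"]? "item"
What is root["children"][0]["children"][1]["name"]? "node_246"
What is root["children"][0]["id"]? 415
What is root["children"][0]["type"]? "leaf"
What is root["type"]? "child"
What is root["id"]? 30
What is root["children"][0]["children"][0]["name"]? "node_93"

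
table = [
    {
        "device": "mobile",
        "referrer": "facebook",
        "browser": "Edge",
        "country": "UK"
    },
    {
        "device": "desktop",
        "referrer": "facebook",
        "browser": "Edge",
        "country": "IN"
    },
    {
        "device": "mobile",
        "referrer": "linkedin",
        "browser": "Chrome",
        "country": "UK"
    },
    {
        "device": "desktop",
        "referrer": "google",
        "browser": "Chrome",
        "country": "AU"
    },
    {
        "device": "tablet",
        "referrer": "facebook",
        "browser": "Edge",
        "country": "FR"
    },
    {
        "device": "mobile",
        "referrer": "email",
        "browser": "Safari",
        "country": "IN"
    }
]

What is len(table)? 6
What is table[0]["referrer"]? "facebook"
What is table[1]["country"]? "IN"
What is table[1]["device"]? "desktop"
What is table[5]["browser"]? "Safari"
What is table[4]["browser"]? "Edge"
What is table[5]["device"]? "mobile"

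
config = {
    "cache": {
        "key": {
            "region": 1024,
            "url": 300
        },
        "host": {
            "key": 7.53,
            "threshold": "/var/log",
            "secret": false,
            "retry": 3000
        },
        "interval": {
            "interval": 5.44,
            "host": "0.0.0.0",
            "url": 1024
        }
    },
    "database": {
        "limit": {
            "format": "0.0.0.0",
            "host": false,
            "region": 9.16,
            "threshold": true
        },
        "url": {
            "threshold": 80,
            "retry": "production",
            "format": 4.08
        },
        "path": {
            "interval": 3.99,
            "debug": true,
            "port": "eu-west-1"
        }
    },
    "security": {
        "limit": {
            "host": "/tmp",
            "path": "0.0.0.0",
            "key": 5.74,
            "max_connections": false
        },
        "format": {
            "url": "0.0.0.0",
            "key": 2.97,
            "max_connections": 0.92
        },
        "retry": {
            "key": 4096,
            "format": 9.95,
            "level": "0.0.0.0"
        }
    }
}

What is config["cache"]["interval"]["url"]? 1024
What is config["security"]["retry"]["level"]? "0.0.0.0"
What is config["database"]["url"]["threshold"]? 80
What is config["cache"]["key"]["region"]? 1024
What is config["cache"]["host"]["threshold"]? "/var/log"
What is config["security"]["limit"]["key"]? 5.74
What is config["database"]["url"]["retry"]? "production"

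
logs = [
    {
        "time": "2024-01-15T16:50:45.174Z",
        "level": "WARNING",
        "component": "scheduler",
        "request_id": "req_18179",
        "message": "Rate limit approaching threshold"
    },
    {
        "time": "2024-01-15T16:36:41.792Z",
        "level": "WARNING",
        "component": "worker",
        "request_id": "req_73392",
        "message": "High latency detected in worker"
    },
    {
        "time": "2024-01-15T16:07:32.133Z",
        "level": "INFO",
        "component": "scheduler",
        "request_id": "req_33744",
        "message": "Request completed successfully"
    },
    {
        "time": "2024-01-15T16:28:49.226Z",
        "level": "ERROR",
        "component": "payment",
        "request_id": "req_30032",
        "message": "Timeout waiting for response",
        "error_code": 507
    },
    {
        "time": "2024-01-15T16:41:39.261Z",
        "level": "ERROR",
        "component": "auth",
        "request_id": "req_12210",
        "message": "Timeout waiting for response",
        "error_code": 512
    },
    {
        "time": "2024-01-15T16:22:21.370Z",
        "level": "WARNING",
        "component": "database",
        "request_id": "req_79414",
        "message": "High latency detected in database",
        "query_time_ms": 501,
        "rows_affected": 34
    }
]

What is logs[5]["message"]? "High latency detected in database"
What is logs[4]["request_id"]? "req_12210"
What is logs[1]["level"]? "WARNING"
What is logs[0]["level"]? "WARNING"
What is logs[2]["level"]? "INFO"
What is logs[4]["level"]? "ERROR"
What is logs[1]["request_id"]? "req_73392"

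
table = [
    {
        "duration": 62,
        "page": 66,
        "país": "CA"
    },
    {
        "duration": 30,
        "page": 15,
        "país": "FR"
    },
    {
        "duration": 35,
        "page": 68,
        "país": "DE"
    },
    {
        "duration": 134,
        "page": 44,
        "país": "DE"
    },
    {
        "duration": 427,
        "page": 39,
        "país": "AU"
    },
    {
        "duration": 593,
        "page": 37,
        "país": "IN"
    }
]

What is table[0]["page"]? 66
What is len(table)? 6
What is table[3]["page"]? 44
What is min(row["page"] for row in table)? 15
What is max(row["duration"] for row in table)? 593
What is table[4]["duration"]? 427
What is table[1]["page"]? 15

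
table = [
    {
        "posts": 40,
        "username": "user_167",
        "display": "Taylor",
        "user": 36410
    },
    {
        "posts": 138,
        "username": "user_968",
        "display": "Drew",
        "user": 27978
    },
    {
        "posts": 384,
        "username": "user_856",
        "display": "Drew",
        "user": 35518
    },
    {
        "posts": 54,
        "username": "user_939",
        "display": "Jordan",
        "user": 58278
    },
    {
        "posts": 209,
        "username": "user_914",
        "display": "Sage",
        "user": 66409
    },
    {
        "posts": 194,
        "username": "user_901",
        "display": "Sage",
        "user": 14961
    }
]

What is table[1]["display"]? "Drew"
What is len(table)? 6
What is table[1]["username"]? "user_968"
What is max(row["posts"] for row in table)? 384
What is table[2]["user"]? 35518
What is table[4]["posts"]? 209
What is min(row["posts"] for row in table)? 40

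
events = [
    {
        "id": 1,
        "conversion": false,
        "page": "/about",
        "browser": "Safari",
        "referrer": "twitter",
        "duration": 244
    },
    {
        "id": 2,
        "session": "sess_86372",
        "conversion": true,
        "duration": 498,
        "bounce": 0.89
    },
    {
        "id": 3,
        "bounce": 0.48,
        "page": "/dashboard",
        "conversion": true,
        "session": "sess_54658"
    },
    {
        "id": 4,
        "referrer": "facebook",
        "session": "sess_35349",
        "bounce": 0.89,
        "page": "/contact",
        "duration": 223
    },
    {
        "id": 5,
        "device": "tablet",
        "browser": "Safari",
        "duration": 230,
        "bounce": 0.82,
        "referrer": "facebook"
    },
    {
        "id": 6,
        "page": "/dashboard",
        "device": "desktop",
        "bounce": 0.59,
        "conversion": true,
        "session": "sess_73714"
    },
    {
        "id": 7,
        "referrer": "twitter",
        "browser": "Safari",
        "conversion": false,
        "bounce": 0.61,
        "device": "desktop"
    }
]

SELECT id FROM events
[1, 2, 3, 4, 5, 6, 7]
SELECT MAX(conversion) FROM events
True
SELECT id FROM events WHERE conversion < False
[]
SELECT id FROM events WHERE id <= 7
[1, 2, 3, 4, 5, 6, 7]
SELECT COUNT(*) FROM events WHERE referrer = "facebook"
2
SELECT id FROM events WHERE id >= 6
[6, 7]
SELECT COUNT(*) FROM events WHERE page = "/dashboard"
2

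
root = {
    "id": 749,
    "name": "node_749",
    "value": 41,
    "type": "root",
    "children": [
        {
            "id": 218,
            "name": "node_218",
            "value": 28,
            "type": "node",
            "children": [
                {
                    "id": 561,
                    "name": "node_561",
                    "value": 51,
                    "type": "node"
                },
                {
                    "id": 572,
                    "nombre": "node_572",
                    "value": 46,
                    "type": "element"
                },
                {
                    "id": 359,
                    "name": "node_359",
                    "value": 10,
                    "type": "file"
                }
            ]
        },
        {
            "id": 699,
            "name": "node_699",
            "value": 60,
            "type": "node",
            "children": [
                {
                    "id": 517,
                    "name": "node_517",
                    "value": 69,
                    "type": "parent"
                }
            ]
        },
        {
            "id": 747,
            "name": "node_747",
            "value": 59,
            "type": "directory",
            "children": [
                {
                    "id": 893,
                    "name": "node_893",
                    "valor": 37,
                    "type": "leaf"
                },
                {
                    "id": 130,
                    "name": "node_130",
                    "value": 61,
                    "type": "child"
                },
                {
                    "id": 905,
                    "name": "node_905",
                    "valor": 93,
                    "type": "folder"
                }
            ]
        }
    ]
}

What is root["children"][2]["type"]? "directory"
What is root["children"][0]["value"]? 28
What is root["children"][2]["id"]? 747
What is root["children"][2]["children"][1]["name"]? "node_130"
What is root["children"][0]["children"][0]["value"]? 51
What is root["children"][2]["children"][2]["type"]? "folder"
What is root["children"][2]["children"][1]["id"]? 130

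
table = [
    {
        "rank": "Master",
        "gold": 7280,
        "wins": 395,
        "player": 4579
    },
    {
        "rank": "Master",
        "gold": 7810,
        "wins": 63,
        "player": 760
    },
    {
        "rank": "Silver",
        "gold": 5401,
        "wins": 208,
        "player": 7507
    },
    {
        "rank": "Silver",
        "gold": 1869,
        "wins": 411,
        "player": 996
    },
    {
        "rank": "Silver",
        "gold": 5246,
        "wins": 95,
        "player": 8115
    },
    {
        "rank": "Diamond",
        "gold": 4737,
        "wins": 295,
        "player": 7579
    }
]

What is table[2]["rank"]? "Silver"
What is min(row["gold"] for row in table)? 1869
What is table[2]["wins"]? 208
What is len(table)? 6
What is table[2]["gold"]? 5401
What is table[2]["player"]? 7507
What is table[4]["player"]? 8115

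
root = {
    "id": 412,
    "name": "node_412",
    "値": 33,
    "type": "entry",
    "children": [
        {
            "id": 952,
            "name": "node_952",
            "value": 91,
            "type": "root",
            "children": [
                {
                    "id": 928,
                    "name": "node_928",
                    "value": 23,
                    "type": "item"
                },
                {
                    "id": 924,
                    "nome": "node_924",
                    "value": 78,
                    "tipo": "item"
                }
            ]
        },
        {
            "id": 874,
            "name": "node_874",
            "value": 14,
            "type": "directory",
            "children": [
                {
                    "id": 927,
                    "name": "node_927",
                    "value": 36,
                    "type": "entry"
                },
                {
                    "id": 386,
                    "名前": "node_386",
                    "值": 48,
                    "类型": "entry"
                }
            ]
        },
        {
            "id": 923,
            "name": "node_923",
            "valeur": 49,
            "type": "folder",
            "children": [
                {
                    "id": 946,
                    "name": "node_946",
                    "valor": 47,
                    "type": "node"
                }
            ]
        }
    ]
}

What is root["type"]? "entry"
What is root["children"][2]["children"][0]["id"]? 946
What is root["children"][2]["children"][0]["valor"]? 47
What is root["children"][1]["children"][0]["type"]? "entry"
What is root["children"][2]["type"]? "folder"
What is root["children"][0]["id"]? 952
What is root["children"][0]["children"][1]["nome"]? "node_924"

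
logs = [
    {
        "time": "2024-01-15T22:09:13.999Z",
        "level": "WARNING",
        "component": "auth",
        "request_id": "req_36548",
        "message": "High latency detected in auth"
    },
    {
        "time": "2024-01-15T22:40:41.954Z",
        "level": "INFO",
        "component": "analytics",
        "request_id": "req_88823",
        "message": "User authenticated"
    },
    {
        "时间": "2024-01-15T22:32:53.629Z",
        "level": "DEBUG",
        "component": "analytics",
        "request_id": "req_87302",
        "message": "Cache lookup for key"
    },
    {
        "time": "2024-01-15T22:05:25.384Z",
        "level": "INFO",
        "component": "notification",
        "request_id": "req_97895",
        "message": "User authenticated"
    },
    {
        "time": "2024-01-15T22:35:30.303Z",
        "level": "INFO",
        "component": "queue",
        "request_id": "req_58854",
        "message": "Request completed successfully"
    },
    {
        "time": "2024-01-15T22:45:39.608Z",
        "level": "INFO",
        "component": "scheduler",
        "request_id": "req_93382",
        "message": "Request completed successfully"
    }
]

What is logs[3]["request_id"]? "req_97895"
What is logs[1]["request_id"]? "req_88823"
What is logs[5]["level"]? "INFO"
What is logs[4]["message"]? "Request completed successfully"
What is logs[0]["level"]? "WARNING"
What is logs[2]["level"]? "DEBUG"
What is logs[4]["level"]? "INFO"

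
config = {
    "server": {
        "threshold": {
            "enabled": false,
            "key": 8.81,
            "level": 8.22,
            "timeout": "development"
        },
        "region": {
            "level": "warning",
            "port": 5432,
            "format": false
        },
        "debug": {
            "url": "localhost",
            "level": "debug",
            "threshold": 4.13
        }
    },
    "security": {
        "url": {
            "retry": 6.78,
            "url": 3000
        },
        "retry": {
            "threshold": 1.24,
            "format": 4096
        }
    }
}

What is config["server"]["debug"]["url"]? "localhost"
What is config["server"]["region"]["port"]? 5432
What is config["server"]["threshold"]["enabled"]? False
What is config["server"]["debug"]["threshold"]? 4.13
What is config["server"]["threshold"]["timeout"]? "development"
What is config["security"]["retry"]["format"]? 4096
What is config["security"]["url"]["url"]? 3000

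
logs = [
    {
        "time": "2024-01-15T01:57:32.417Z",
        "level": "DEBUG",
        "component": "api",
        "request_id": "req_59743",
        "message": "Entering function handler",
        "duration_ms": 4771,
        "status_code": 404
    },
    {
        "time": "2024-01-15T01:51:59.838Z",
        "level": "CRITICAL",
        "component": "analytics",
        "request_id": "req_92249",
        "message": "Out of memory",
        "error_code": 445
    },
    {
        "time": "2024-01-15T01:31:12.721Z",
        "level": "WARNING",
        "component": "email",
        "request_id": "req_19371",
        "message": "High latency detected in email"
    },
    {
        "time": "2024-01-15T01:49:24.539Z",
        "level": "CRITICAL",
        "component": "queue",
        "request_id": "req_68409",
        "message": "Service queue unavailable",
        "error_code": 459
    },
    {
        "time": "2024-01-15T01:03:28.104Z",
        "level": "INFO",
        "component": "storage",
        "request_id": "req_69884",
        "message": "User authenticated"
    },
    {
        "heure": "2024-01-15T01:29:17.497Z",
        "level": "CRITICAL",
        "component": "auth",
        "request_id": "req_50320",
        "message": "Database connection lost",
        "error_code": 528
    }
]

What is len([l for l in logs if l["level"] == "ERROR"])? 0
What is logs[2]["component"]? "email"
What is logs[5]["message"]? "Database connection lost"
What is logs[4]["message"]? "User authenticated"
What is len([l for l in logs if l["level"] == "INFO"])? 1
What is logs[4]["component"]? "storage"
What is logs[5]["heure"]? "2024-01-15T01:29:17.497Z"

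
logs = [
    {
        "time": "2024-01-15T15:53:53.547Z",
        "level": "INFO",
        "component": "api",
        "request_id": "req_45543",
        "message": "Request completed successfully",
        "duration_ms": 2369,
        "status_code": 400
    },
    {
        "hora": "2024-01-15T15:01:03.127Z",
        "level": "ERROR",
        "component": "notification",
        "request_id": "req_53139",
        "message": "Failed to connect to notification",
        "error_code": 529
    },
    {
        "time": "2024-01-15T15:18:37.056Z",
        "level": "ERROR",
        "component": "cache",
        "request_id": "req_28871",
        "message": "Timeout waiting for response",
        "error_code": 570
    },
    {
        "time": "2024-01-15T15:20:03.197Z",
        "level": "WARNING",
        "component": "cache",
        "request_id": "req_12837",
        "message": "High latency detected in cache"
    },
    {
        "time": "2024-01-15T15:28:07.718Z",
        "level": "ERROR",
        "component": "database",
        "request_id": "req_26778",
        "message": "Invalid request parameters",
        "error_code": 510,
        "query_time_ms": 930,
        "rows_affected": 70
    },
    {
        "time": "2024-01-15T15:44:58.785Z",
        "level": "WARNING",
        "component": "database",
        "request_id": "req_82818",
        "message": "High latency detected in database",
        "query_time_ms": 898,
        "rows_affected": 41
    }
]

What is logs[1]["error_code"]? 529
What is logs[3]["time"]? "2024-01-15T15:20:03.197Z"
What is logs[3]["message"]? "High latency detected in cache"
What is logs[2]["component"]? "cache"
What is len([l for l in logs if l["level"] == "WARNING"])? 2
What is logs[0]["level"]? "INFO"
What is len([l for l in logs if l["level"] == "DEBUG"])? 0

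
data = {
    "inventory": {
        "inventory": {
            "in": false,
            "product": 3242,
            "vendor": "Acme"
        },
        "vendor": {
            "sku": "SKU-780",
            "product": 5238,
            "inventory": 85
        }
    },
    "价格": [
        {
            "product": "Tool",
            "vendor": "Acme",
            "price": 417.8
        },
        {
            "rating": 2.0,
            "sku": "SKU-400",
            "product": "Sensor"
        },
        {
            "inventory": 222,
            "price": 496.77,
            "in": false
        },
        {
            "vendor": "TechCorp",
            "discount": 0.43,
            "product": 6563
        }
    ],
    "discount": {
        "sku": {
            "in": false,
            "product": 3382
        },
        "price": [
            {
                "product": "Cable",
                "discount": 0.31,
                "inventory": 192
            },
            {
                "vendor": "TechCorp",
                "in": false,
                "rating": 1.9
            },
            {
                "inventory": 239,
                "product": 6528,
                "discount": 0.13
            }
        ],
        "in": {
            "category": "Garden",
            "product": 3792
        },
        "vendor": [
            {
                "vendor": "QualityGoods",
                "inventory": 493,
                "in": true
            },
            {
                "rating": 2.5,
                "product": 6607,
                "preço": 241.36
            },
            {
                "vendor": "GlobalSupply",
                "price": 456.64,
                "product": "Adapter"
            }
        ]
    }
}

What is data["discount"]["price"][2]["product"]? 6528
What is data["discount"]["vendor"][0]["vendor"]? "QualityGoods"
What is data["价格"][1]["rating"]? 2.0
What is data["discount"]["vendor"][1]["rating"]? 2.5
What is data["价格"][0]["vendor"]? "Acme"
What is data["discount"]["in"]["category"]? "Garden"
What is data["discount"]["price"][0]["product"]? "Cable"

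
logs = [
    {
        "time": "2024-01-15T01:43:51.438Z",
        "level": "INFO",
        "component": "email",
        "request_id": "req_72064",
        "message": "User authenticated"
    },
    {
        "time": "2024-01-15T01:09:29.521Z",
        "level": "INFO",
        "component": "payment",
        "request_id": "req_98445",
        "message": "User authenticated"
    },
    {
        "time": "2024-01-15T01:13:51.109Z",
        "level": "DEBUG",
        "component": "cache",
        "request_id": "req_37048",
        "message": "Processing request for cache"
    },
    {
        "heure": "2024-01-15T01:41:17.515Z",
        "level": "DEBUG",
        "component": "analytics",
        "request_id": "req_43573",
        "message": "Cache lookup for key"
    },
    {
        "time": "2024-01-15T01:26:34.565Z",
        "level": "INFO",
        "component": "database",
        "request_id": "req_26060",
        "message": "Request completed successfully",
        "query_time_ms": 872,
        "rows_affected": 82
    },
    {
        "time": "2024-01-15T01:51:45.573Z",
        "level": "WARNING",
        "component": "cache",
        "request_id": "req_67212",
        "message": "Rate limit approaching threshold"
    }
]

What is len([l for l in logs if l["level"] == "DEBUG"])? 2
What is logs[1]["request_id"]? "req_98445"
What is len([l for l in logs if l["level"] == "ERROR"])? 0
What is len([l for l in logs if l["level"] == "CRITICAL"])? 0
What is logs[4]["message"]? "Request completed successfully"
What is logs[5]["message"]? "Rate limit approaching threshold"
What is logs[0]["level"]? "INFO"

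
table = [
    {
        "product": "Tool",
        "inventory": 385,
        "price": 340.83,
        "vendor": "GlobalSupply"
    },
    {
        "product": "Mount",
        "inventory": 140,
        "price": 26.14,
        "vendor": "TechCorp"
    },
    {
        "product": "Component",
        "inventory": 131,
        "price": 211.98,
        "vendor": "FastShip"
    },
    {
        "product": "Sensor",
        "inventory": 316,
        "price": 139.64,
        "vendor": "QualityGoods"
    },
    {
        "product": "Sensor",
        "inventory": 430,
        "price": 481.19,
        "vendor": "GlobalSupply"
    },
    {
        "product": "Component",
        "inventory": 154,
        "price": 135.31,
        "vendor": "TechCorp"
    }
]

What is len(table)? 6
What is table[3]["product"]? "Sensor"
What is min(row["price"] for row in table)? 26.14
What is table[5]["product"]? "Component"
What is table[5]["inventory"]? 154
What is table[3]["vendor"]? "QualityGoods"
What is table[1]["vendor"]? "TechCorp"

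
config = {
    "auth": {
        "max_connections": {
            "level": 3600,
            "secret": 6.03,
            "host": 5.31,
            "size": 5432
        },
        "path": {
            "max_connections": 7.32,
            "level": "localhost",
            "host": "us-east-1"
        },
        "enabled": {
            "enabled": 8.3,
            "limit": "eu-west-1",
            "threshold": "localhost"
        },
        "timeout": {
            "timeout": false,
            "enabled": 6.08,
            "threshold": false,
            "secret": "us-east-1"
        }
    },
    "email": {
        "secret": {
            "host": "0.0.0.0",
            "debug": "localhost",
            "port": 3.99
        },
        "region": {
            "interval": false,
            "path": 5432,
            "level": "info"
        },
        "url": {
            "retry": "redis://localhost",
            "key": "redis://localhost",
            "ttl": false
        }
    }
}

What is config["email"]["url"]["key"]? "redis://localhost"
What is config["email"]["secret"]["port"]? 3.99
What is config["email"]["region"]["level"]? "info"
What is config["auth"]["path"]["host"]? "us-east-1"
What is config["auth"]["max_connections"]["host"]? 5.31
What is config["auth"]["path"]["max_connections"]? 7.32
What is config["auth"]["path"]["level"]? "localhost"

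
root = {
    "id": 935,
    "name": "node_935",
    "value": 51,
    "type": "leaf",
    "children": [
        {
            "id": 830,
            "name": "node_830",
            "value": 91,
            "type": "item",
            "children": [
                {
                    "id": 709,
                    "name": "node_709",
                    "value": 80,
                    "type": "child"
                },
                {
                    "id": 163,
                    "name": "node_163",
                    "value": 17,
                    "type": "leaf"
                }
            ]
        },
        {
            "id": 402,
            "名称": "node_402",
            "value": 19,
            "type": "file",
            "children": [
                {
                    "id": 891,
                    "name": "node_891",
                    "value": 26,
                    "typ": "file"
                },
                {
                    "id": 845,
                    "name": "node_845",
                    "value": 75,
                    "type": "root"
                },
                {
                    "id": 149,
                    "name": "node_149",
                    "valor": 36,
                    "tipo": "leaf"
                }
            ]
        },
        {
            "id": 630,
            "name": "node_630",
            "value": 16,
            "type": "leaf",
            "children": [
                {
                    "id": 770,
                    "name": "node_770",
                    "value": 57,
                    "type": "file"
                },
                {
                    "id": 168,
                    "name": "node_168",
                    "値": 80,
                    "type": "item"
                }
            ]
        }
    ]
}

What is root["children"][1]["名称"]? "node_402"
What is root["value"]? 51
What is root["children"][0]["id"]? 830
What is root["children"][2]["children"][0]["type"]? "file"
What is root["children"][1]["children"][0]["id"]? 891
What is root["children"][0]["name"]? "node_830"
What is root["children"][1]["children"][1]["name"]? "node_845"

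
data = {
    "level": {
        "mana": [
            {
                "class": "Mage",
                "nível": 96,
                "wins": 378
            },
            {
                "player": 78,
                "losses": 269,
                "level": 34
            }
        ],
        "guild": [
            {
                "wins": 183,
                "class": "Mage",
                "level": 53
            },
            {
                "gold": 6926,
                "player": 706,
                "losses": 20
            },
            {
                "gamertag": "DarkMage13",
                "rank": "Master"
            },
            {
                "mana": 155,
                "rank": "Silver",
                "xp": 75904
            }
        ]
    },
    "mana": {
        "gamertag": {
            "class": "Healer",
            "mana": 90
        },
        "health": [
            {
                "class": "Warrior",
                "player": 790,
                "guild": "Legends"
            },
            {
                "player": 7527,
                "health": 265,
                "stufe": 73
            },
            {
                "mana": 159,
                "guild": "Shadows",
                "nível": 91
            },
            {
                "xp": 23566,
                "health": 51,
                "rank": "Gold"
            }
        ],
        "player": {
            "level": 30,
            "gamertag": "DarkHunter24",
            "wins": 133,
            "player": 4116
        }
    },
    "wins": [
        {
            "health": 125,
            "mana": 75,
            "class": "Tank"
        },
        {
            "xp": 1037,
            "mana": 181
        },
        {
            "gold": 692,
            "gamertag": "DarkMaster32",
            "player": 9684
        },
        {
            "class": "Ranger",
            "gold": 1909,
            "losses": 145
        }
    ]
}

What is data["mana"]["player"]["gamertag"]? "DarkHunter24"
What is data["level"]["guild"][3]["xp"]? 75904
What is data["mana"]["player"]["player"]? 4116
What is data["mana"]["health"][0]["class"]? "Warrior"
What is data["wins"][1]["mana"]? 181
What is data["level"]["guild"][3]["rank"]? "Silver"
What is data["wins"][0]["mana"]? 75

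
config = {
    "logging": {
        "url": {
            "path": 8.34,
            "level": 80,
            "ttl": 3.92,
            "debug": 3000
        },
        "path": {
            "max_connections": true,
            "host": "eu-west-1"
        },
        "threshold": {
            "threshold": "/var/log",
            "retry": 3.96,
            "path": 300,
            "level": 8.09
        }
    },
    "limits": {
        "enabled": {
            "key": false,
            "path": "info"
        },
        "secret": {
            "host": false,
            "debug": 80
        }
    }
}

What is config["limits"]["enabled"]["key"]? False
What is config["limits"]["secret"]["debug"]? 80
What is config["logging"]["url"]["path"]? 8.34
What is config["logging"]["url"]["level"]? 80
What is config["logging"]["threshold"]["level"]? 8.09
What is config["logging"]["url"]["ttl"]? 3.92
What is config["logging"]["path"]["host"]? "eu-west-1"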